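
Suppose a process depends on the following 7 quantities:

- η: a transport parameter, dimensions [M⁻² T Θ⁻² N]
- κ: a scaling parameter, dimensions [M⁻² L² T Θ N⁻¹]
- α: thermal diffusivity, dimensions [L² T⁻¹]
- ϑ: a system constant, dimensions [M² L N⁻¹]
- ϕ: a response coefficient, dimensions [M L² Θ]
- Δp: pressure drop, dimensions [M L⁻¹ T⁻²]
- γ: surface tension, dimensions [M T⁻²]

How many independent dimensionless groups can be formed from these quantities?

2

There are 7 variables and 5 base dimensions (M, L, T, Θ, N).
The dimension matrix has rank 5.
Independent dimensionless groups: 7 − 5 = 2.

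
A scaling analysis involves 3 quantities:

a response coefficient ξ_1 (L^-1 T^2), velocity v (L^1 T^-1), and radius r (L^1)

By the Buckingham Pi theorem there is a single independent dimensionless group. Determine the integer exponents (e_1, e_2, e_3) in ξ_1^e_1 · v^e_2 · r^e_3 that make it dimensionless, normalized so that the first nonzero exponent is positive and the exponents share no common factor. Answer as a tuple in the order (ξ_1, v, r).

(1, 2, -1)

L: e_1·(-1) + e_2·(1) + e_3·(1) = 0
T: e_1·(2) + e_2·(-1) + e_3·(0) = 0
Solving this homogeneous linear system for the smallest-integer solution (first nonzero entry positive) gives (1, 2, -1).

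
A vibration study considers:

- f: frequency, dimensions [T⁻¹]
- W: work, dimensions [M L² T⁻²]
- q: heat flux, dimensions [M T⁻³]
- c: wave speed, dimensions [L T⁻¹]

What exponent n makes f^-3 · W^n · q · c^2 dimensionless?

-1

Balance the M exponent: (1)·n from W, plus −3·(0) + (1) + 2·(0) = 1 from the rest, must sum to zero.
n + 1 = 0, so n = -1.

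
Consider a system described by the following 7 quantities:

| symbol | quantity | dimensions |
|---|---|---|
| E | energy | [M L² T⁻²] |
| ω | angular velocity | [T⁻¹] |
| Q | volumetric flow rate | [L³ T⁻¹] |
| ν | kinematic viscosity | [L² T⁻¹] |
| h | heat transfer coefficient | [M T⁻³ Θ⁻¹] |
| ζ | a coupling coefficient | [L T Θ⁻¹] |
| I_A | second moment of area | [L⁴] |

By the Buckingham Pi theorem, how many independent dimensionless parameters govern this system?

There are 7 variables and 4 base dimensions (M, L, T, Θ).
The dimension matrix has rank 4.
Independent dimensionless groups: 7 − 4 = 3.

3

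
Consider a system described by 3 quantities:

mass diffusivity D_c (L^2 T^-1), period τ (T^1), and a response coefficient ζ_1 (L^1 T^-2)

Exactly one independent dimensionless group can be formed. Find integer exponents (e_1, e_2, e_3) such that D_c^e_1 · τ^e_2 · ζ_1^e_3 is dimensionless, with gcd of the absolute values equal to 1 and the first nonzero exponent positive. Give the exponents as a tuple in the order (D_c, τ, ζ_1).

L: e_1·(2) + e_2·(0) + e_3·(1) = 0
T: e_1·(-1) + e_2·(1) + e_3·(-2) = 0
Solving this homogeneous linear system for the smallest-integer solution (first nonzero entry positive) gives (1, -3, -2).

(1, -3, -2)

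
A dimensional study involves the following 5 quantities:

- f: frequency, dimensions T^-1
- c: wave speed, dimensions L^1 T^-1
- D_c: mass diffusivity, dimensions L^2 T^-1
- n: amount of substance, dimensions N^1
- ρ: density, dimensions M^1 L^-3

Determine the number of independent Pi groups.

There are 5 variables and 4 base dimensions (M, L, T, N).
The dimension matrix has rank 4.
Independent dimensionless groups: 5 − 4 = 1.

1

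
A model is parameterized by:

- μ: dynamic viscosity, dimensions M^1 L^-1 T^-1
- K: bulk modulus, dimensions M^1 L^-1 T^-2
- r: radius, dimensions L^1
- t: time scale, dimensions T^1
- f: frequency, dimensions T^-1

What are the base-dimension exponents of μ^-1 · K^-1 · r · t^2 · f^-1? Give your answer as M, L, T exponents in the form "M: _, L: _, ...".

Collect each base-dimension exponent across the product:
  M: −(1) − (1) + (0) + 2·(0) − (0) = -2
  L: −(-1) − (-1) + (1) + 2·(0) − (0) = 3
  T: −(-1) − (-2) + (0) + 2·(1) − (-1) = 6
So the dimensions are [M⁻² L³ T⁶].

M: -2, L: 3, T: 6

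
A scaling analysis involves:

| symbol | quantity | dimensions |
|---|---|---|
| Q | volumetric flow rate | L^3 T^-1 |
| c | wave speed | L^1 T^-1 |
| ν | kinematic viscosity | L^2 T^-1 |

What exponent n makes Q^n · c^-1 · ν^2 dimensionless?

-1

Balance the L exponent: (3)·n from Q, plus −(1) + 2·(2) = 3 from the rest, must sum to zero.
3n + 3 = 0, so n = -1.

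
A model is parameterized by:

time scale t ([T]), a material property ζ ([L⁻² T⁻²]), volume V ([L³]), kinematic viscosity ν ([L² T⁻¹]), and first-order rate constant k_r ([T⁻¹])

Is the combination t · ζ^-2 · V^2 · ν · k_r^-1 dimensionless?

Sum the exponent of each base dimension across the product:
  L: [t]_L − 2·[ζ]_L + 2·[V]_L + [ν]_L − [k_r]_L = (0) − 2·(-2) + 2·(3) + (2) − (0) = 12
  T: [t]_T − 2·[ζ]_T + 2·[V]_T + [ν]_T − [k_r]_T = (1) − 2·(-2) + 2·(0) + (-1) − (-1) = 5
Net dimensions [L¹² T⁵] ≠ [1] — not dimensionless.

no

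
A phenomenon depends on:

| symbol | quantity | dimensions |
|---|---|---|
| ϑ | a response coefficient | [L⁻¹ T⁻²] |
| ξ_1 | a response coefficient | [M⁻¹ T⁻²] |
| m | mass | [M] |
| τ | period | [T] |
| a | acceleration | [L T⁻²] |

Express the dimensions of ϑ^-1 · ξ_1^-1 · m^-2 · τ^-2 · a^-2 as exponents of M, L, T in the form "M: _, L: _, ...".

M: -1, L: -1, T: 6

Collect each base-dimension exponent across the product:
  M: −(0) − (-1) − 2·(1) − 2·(0) − 2·(0) = -1
  L: −(-1) − (0) − 2·(0) − 2·(0) − 2·(1) = -1
  T: −(-2) − (-2) − 2·(0) − 2·(1) − 2·(-2) = 6
So the dimensions are [M⁻¹ L⁻¹ T⁶].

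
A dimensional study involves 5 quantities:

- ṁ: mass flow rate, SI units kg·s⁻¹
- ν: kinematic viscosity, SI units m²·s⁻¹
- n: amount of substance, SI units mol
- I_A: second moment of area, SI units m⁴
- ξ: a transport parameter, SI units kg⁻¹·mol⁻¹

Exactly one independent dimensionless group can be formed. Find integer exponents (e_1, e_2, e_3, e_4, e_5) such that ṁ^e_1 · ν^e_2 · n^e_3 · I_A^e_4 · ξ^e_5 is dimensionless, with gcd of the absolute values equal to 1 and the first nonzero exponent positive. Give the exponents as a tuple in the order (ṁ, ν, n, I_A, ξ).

(2, -2, 2, 1, 2)

M: e_1·(1) + e_2·(0) + e_3·(0) + e_4·(0) + e_5·(-1) = 0
L: e_1·(0) + e_2·(2) + e_3·(0) + e_4·(4) + e_5·(0) = 0
T: e_1·(-1) + e_2·(-1) + e_3·(0) + e_4·(0) + e_5·(0) = 0
N: e_1·(0) + e_2·(0) + e_3·(1) + e_4·(0) + e_5·(-1) = 0
Solving this homogeneous linear system for the smallest-integer solution (first nonzero entry positive) gives (2, -2, 2, 1, 2).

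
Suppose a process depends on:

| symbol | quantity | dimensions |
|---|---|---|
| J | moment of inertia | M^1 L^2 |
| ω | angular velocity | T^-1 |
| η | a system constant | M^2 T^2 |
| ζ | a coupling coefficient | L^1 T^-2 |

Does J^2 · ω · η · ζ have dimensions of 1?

no

Sum the exponent of each base dimension across the product:
  M: 2·[J]_M + [ω]_M + [η]_M + [ζ]_M = 2·(1) + (0) + (2) + (0) = 4
  L: 2·[J]_L + [ω]_L + [η]_L + [ζ]_L = 2·(2) + (0) + (0) + (1) = 5
  T: 2·[J]_T + [ω]_T + [η]_T + [ζ]_T = 2·(0) + (-1) + (2) + (-2) = -1
Net dimensions [M⁴ L⁵ T⁻¹] ≠ [1] — not dimensionless.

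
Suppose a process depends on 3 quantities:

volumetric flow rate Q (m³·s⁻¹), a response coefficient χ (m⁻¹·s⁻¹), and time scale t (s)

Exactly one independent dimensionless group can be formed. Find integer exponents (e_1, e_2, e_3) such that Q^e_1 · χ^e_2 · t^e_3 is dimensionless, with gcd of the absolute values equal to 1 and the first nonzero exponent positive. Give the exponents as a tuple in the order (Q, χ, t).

(1, 3, 4)

L: e_1·(3) + e_2·(-1) + e_3·(0) = 0
T: e_1·(-1) + e_2·(-1) + e_3·(1) = 0
Solving this homogeneous linear system for the smallest-integer solution (first nonzero entry positive) gives (1, 3, 4).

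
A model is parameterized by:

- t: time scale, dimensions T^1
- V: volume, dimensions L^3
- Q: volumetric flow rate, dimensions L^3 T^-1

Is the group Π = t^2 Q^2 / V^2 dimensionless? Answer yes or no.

yes

Sum the exponent of each base dimension across the product:
  L: 2·[t]_L − 2·[V]_L + 2·[Q]_L = 2·(0) − 2·(3) + 2·(3) = 0
  T: 2·[t]_T − 2·[V]_T + 2·[Q]_T = 2·(1) − 2·(0) + 2·(-1) = 0
All base exponents vanish — dimensionless.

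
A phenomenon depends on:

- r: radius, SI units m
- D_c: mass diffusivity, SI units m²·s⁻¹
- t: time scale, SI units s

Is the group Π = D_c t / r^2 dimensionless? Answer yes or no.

Sum the exponent of each base dimension across the product:
  M: −2·[r]_M + [D_c]_M + [t]_M = −2·(0) + (0) + (0) = 0
  L: −2·[r]_L + [D_c]_L + [t]_L = −2·(1) + (2) + (0) = 0
  T: −2·[r]_T + [D_c]_T + [t]_T = −2·(0) + (-1) + (1) = 0
  I: −2·[r]_I + [D_c]_I + [t]_I = −2·(0) + (0) + (0) = 0
All base exponents vanish — dimensionless.

yes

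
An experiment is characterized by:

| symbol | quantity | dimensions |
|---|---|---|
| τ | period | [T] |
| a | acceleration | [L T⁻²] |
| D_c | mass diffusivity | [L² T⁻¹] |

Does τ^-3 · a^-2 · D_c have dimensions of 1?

yes

Sum the exponent of each base dimension across the product:
  L: −3·[τ]_L − 2·[a]_L + [D_c]_L = −3·(0) − 2·(1) + (2) = 0
  T: −3·[τ]_T − 2·[a]_T + [D_c]_T = −3·(1) − 2·(-2) + (-1) = 0
All base exponents vanish — dimensionless.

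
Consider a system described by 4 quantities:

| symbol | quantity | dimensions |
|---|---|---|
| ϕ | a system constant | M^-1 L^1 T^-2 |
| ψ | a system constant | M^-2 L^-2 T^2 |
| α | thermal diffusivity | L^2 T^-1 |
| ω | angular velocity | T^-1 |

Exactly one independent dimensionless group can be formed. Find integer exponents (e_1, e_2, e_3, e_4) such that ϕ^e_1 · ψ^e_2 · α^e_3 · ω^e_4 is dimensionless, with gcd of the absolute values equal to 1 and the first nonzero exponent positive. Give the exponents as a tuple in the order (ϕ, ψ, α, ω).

M: e_1·(-1) + e_2·(-2) + e_3·(0) + e_4·(0) = 0
L: e_1·(1) + e_2·(-2) + e_3·(2) + e_4·(0) = 0
T: e_1·(-2) + e_2·(2) + e_3·(-1) + e_4·(-1) = 0
Solving this homogeneous linear system for the smallest-integer solution (first nonzero entry positive) gives (2, -1, -2, -4).

(2, -1, -2, -4)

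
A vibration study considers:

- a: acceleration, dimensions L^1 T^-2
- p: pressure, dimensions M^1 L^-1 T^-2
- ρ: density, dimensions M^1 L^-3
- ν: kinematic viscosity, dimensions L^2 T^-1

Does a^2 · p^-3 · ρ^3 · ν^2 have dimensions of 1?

yes

Sum the exponent of each base dimension across the product:
  M: 2·[a]_M − 3·[p]_M + 3·[ρ]_M + 2·[ν]_M = 2·(0) − 3·(1) + 3·(1) + 2·(0) = 0
  L: 2·[a]_L − 3·[p]_L + 3·[ρ]_L + 2·[ν]_L = 2·(1) − 3·(-1) + 3·(-3) + 2·(2) = 0
  T: 2·[a]_T − 3·[p]_T + 3·[ρ]_T + 2·[ν]_T = 2·(-2) − 3·(-2) + 3·(0) + 2·(-1) = 0
All base exponents vanish — dimensionless.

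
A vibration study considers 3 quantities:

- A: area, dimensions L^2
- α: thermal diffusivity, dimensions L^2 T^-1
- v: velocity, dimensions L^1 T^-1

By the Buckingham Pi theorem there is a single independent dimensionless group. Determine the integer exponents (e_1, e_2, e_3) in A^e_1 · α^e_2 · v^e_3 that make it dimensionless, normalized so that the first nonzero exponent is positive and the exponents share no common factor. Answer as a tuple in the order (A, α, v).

L: e_1·(2) + e_2·(2) + e_3·(1) = 0
T: e_1·(0) + e_2·(-1) + e_3·(-1) = 0
Solving this homogeneous linear system for the smallest-integer solution (first nonzero entry positive) gives (1, -2, 2).

(1, -2, 2)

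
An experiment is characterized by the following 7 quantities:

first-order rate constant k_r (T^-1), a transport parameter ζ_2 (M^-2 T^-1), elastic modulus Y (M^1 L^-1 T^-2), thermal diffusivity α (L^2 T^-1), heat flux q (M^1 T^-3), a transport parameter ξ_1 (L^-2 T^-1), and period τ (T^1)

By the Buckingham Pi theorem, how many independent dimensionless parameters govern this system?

4

There are 7 variables and 3 base dimensions (M, L, T).
The dimension matrix has rank 3.
Independent dimensionless groups: 7 − 3 = 4.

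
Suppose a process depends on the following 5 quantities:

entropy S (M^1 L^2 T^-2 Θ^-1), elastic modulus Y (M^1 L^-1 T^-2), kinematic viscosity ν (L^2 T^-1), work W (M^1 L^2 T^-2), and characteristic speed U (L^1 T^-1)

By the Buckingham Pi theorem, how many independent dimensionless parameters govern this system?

There are 5 variables and 4 base dimensions (M, L, T, Θ).
The dimension matrix has rank 4.
Independent dimensionless groups: 5 − 4 = 1.

1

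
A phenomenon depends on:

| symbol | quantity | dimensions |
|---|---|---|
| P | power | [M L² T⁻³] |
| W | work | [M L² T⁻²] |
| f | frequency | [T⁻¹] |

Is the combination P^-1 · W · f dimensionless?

Sum the exponent of each base dimension across the product:
  M: −[P]_M + [W]_M + [f]_M = −(1) + (1) + (0) = 0
  L: −[P]_L + [W]_L + [f]_L = −(2) + (2) + (0) = 0
  T: −[P]_T + [W]_T + [f]_T = −(-3) + (-2) + (-1) = 0
  Θ: −[P]_Θ + [W]_Θ + [f]_Θ = −(0) + (0) + (0) = 0
All base exponents vanish — dimensionless.

yes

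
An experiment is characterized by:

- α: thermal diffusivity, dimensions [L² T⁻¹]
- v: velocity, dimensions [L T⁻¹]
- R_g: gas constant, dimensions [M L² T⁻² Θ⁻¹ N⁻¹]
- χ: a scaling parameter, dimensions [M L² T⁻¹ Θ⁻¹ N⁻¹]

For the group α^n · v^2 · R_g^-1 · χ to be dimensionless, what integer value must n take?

-1

Balance the L exponent: (2)·n from α, plus 2·(1) − (2) + (2) = 2 from the rest, must sum to zero.
2n + 2 = 0, so n = -1.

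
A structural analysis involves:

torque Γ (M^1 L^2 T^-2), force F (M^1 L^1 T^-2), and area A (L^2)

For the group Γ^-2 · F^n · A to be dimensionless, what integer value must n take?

Balance the M exponent: (1)·n from F, plus −2·(1) + (0) = -2 from the rest, must sum to zero.
n − 2 = 0, so n = 2.

2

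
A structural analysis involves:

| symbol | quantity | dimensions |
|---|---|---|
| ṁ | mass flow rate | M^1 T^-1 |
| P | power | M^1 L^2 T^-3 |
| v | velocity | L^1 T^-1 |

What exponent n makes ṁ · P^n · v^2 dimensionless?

Balance the M exponent: (1)·n from P, plus (1) + 2·(0) = 1 from the rest, must sum to zero.
n + 1 = 0, so n = -1.

-1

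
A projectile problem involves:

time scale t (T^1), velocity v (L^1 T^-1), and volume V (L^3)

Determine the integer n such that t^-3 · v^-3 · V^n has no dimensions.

1

Balance the L exponent: (3)·n from V, plus −3·(0) − 3·(1) = -3 from the rest, must sum to zero.
3n − 3 = 0, so n = 1.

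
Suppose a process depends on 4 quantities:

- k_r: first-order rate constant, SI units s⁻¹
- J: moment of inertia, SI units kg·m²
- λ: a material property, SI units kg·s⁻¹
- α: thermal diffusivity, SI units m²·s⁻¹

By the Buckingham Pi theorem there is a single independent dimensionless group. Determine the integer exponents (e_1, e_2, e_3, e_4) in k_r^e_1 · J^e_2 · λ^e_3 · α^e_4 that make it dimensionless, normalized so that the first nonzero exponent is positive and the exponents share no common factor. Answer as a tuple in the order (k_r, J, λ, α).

(2, 1, -1, -1)

M: e_1·(0) + e_2·(1) + e_3·(1) + e_4·(0) = 0
L: e_1·(0) + e_2·(2) + e_3·(0) + e_4·(2) = 0
T: e_1·(-1) + e_2·(0) + e_3·(-1) + e_4·(-1) = 0
Solving this homogeneous linear system for the smallest-integer solution (first nonzero entry positive) gives (2, 1, -1, -1).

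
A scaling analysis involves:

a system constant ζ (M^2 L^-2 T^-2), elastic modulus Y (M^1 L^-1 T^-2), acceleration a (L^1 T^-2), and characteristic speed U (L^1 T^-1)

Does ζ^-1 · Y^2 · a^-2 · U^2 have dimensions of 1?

Sum the exponent of each base dimension across the product:
  M: −[ζ]_M + 2·[Y]_M − 2·[a]_M + 2·[U]_M = −(2) + 2·(1) − 2·(0) + 2·(0) = 0
  L: −[ζ]_L + 2·[Y]_L − 2·[a]_L + 2·[U]_L = −(-2) + 2·(-1) − 2·(1) + 2·(1) = 0
  T: −[ζ]_T + 2·[Y]_T − 2·[a]_T + 2·[U]_T = −(-2) + 2·(-2) − 2·(-2) + 2·(-1) = 0
All base exponents vanish — dimensionless.

yes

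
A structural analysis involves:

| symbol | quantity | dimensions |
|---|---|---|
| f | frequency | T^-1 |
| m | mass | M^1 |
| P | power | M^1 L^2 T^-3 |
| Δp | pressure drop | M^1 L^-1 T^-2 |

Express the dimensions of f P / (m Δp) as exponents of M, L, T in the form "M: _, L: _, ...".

Collect each base-dimension exponent across the product:
  M: (0) − (1) + (1) − (1) = -1
  L: (0) − (0) + (2) − (-1) = 3
  T: (-1) − (0) + (-3) − (-2) = -2
So the dimensions are [M⁻¹ L³ T⁻²].

M: -1, L: 3, T: -2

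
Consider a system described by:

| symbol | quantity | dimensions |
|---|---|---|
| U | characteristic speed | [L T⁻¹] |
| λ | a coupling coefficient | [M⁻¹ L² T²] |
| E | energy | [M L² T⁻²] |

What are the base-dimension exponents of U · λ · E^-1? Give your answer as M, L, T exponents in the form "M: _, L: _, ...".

M: -2, L: 1, T: 3

Collect each base-dimension exponent across the product:
  M: (0) + (-1) − (1) = -2
  L: (1) + (2) − (2) = 1
  T: (-1) + (2) − (-2) = 3
So the dimensions are [M⁻² L T³].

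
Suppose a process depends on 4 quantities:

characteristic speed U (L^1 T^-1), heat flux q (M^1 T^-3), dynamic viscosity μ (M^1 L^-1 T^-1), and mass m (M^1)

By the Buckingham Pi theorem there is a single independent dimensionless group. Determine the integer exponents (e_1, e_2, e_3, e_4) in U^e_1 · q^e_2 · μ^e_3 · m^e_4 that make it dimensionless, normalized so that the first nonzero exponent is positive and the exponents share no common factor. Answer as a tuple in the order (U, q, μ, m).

(3, -2, 3, -1)

M: e_1·(0) + e_2·(1) + e_3·(1) + e_4·(1) = 0
L: e_1·(1) + e_2·(0) + e_3·(-1) + e_4·(0) = 0
T: e_1·(-1) + e_2·(-3) + e_3·(-1) + e_4·(0) = 0
Solving this homogeneous linear system for the smallest-integer solution (first nonzero entry positive) gives (3, -2, 3, -1).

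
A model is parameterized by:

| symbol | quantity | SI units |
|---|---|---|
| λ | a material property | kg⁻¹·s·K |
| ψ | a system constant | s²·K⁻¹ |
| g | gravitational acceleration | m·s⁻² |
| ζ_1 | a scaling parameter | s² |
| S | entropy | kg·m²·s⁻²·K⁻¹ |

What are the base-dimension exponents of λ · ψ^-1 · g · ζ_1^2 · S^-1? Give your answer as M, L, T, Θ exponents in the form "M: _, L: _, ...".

Collect each base-dimension exponent across the product:
  M: (-1) − (0) + (0) + 2·(0) − (1) = -2
  L: (0) − (0) + (1) + 2·(0) − (2) = -1
  T: (1) − (2) + (-2) + 2·(2) − (-2) = 3
  Θ: (1) − (-1) + (0) + 2·(0) − (-1) = 3
So the dimensions are [M⁻² L⁻¹ T³ Θ³].

M: -2, L: -1, T: 3, Θ: 3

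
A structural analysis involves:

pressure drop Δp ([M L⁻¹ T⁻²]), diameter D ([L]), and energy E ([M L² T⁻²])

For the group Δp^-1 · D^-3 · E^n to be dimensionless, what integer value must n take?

1

Balance the M exponent: (1)·n from E, plus −(1) − 3·(0) = -1 from the rest, must sum to zero.
n − 1 = 0, so n = 1.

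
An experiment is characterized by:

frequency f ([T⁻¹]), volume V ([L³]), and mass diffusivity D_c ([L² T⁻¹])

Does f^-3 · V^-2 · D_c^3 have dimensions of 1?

yes

Sum the exponent of each base dimension across the product:
  L: −3·[f]_L − 2·[V]_L + 3·[D_c]_L = −3·(0) − 2·(3) + 3·(2) = 0
  T: −3·[f]_T − 2·[V]_T + 3·[D_c]_T = −3·(-1) − 2·(0) + 3·(-1) = 0
All base exponents vanish — dimensionless.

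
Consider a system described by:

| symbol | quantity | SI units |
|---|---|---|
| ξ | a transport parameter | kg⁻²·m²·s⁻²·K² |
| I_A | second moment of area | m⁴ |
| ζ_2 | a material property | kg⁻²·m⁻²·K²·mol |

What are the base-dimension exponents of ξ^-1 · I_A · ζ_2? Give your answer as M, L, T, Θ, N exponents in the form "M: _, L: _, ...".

M: 0, L: 0, T: 2, Θ: 0, N: 1

Collect each base-dimension exponent across the product:
  M: −(-2) + (0) + (-2) = 0
  L: −(2) + (4) + (-2) = 0
  T: −(-2) + (0) + (0) = 2
  Θ: −(2) + (0) + (2) = 0
  N: −(0) + (0) + (1) = 1
So the dimensions are [T² N].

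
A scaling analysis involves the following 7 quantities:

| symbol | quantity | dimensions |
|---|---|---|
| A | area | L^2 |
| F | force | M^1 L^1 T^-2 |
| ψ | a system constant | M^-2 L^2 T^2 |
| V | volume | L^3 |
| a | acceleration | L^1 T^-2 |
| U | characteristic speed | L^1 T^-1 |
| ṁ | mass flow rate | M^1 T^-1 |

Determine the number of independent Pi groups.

There are 7 variables and 3 base dimensions (M, L, T).
The dimension matrix has rank 3.
Independent dimensionless groups: 7 − 3 = 4.

4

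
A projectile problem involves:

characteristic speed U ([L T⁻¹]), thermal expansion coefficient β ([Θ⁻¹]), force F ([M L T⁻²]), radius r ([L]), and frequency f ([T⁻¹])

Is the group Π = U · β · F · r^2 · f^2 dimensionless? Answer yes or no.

no

Sum the exponent of each base dimension across the product:
  M: [U]_M + [β]_M + [F]_M + 2·[r]_M + 2·[f]_M = (0) + (0) + (1) + 2·(0) + 2·(0) = 1
  L: [U]_L + [β]_L + [F]_L + 2·[r]_L + 2·[f]_L = (1) + (0) + (1) + 2·(1) + 2·(0) = 4
  T: [U]_T + [β]_T + [F]_T + 2·[r]_T + 2·[f]_T = (-1) + (0) + (-2) + 2·(0) + 2·(-1) = -5
  Θ: [U]_Θ + [β]_Θ + [F]_Θ + 2·[r]_Θ + 2·[f]_Θ = (0) + (-1) + (0) + 2·(0) + 2·(0) = -1
Net dimensions [M L⁴ T⁻⁵ Θ⁻¹] ≠ [1] — not dimensionless.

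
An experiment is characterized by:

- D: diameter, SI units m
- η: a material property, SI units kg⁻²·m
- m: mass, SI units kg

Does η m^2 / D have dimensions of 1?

yes

Sum the exponent of each base dimension across the product:
  M: −[D]_M + [η]_M + 2·[m]_M = −(0) + (-2) + 2·(1) = 0
  L: −[D]_L + [η]_L + 2·[m]_L = −(1) + (1) + 2·(0) = 0
  T: −[D]_T + [η]_T + 2·[m]_T = −(0) + (0) + 2·(0) = 0
All base exponents vanish — dimensionless.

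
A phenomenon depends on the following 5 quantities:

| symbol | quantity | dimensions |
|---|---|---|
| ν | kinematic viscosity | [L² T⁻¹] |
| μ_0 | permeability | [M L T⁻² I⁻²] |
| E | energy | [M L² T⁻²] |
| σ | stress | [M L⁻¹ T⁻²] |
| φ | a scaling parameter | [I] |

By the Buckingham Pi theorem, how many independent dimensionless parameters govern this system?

1

There are 5 variables and 4 base dimensions (M, L, T, I).
The dimension matrix has rank 4.
Independent dimensionless groups: 5 − 4 = 1.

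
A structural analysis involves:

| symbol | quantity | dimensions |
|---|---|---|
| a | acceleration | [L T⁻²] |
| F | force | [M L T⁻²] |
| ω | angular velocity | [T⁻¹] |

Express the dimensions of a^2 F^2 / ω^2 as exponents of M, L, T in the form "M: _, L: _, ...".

M: 2, L: 4, T: -6

Collect each base-dimension exponent across the product:
  M: 2·(0) + 2·(1) − 2·(0) = 2
  L: 2·(1) + 2·(1) − 2·(0) = 4
  T: 2·(-2) + 2·(-2) − 2·(-1) = -6
So the dimensions are [M² L⁴ T⁻⁶].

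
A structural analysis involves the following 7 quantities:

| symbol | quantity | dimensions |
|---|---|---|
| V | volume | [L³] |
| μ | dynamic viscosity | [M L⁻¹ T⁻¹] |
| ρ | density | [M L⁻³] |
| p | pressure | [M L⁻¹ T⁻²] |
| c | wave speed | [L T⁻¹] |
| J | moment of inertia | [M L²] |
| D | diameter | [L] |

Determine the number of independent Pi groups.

4

There are 7 variables and 3 base dimensions (M, L, T).
The dimension matrix has rank 3.
Independent dimensionless groups: 7 − 3 = 4.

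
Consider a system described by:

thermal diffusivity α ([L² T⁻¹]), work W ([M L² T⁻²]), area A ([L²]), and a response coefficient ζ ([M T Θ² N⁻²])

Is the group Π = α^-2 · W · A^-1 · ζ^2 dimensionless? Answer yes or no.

Sum the exponent of each base dimension across the product:
  M: −2·[α]_M + [W]_M − [A]_M + 2·[ζ]_M = −2·(0) + (1) − (0) + 2·(1) = 3
  L: −2·[α]_L + [W]_L − [A]_L + 2·[ζ]_L = −2·(2) + (2) − (2) + 2·(0) = -4
  T: −2·[α]_T + [W]_T − [A]_T + 2·[ζ]_T = −2·(-1) + (-2) − (0) + 2·(1) = 2
  Θ: −2·[α]_Θ + [W]_Θ − [A]_Θ + 2·[ζ]_Θ = −2·(0) + (0) − (0) + 2·(2) = 4
  N: −2·[α]_N + [W]_N − [A]_N + 2·[ζ]_N = −2·(0) + (0) − (0) + 2·(-2) = -4
Net dimensions [M³ L⁻⁴ T² Θ⁴ N⁻⁴] ≠ [1] — not dimensionless.

no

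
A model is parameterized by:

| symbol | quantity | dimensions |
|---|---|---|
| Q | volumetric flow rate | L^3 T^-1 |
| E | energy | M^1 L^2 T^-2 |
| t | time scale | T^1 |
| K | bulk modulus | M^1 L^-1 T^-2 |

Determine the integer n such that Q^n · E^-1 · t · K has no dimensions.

1

Balance the L exponent: (3)·n from Q, plus −(2) + (0) + (-1) = -3 from the rest, must sum to zero.
3n − 3 = 0, so n = 1.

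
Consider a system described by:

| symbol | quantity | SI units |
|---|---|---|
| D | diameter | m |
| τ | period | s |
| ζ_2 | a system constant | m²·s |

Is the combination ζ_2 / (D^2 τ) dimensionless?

yes

Sum the exponent of each base dimension across the product:
  L: −2·[D]_L − [τ]_L + [ζ_2]_L = −2·(1) − (0) + (2) = 0
  T: −2·[D]_T − [τ]_T + [ζ_2]_T = −2·(0) − (1) + (1) = 0
All base exponents vanish — dimensionless.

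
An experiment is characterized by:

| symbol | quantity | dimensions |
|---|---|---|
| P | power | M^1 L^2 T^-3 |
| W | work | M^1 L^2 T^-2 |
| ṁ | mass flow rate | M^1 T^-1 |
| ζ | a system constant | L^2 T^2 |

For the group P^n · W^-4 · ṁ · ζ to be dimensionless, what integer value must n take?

3

Balance the M exponent: (1)·n from P, plus −4·(1) + (1) + (0) = -3 from the rest, must sum to zero.
n − 3 = 0, so n = 3.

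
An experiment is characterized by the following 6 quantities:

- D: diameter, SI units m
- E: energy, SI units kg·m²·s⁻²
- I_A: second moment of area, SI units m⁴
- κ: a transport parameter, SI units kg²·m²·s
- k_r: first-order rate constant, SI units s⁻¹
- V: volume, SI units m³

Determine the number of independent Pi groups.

3

There are 6 variables and 3 base dimensions (M, L, T).
The dimension matrix has rank 3.
Independent dimensionless groups: 6 − 3 = 3.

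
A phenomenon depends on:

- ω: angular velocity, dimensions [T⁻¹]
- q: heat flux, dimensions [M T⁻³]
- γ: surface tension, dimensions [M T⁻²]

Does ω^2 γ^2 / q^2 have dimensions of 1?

yes

Sum the exponent of each base dimension across the product:
  M: 2·[ω]_M − 2·[q]_M + 2·[γ]_M = 2·(0) − 2·(1) + 2·(1) = 0
  L: 2·[ω]_L − 2·[q]_L + 2·[γ]_L = 2·(0) − 2·(0) + 2·(0) = 0
  T: 2·[ω]_T − 2·[q]_T + 2·[γ]_T = 2·(-1) − 2·(-3) + 2·(-2) = 0
All base exponents vanish — dimensionless.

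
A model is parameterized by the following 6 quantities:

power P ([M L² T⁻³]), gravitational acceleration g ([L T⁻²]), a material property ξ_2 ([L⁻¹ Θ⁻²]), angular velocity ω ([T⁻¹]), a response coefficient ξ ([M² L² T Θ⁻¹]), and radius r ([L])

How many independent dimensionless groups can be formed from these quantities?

2

There are 6 variables and 4 base dimensions (M, L, T, Θ).
The dimension matrix has rank 4.
Independent dimensionless groups: 6 − 4 = 2.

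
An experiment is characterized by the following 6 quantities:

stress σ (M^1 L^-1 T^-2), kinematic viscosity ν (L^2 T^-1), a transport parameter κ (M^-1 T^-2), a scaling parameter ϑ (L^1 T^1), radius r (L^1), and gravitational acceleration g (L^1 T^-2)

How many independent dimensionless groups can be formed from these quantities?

3

There are 6 variables and 3 base dimensions (M, L, T).
The dimension matrix has rank 3.
Independent dimensionless groups: 6 − 3 = 3.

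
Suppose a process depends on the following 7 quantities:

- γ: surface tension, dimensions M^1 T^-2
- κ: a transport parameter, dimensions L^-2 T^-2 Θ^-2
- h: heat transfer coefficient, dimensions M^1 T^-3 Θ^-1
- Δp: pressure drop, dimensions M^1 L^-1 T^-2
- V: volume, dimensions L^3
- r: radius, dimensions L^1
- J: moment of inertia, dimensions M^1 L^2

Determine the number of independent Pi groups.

3

There are 7 variables and 4 base dimensions (M, L, T, Θ).
The dimension matrix has rank 4.
Independent dimensionless groups: 7 − 4 = 3.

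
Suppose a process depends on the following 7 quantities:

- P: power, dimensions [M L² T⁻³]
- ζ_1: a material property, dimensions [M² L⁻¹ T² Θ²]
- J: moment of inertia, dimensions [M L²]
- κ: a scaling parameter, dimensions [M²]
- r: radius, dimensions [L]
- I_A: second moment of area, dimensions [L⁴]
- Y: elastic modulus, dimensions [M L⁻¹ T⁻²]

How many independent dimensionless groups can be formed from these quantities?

3

There are 7 variables and 4 base dimensions (M, L, T, Θ).
The dimension matrix has rank 4.
Independent dimensionless groups: 7 − 4 = 3.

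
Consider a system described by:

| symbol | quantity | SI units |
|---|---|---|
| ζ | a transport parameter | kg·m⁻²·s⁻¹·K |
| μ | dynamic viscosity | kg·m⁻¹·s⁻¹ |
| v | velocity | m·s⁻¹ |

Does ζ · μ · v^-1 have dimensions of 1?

no

Sum the exponent of each base dimension across the product:
  M: [ζ]_M + [μ]_M − [v]_M = (1) + (1) − (0) = 2
  L: [ζ]_L + [μ]_L − [v]_L = (-2) + (-1) − (1) = -4
  T: [ζ]_T + [μ]_T − [v]_T = (-1) + (-1) − (-1) = -1
  Θ: [ζ]_Θ + [μ]_Θ − [v]_Θ = (1) + (0) − (0) = 1
Net dimensions [M² L⁻⁴ T⁻¹ Θ] ≠ [1] — not dimensionless.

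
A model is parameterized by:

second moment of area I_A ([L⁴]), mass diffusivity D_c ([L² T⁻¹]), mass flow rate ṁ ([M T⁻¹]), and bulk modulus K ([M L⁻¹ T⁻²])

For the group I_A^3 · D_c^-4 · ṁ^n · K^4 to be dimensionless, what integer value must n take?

-4

Balance the M exponent: (1)·n from ṁ, plus 3·(0) − 4·(0) + 4·(1) = 4 from the rest, must sum to zero.
n + 4 = 0, so n = -4.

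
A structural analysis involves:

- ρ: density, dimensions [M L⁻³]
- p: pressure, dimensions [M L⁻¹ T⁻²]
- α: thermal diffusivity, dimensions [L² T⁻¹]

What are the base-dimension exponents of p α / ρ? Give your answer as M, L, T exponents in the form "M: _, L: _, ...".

Collect each base-dimension exponent across the product:
  M: −(1) + (1) + (0) = 0
  L: −(-3) + (-1) + (2) = 4
  T: −(0) + (-2) + (-1) = -3
So the dimensions are [L⁴ T⁻³].

M: 0, L: 4, T: -3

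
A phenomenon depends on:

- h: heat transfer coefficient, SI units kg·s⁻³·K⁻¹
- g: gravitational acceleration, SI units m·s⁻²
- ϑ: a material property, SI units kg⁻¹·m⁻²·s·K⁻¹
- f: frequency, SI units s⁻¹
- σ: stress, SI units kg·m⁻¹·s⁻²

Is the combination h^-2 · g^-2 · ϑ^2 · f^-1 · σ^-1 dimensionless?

no

Sum the exponent of each base dimension across the product:
  M: −2·[h]_M − 2·[g]_M + 2·[ϑ]_M − [f]_M − [σ]_M = −2·(1) − 2·(0) + 2·(-1) − (0) − (1) = -5
  L: −2·[h]_L − 2·[g]_L + 2·[ϑ]_L − [f]_L − [σ]_L = −2·(0) − 2·(1) + 2·(-2) − (0) − (-1) = -5
  T: −2·[h]_T − 2·[g]_T + 2·[ϑ]_T − [f]_T − [σ]_T = −2·(-3) − 2·(-2) + 2·(1) − (-1) − (-2) = 15
  Θ: −2·[h]_Θ − 2·[g]_Θ + 2·[ϑ]_Θ − [f]_Θ − [σ]_Θ = −2·(-1) − 2·(0) + 2·(-1) − (0) − (0) = 0
Net dimensions [M⁻⁵ L⁻⁵ T¹⁵] ≠ [1] — not dimensionless.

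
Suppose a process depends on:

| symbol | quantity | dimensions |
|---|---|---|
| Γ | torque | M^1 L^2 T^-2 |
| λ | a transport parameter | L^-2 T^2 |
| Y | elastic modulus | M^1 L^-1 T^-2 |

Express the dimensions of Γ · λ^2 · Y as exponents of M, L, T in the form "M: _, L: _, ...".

Collect each base-dimension exponent across the product:
  M: (1) + 2·(0) + (1) = 2
  L: (2) + 2·(-2) + (-1) = -3
  T: (-2) + 2·(2) + (-2) = 0
So the dimensions are [M² L⁻³].

M: 2, L: -3, T: 0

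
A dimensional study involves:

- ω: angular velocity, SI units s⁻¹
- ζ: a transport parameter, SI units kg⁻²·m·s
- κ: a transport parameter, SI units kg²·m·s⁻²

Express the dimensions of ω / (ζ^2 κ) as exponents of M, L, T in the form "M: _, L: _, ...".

M: 2, L: -3, T: -1

Collect each base-dimension exponent across the product:
  M: (0) − 2·(-2) − (2) = 2
  L: (0) − 2·(1) − (1) = -3
  T: (-1) − 2·(1) − (-2) = -1
So the dimensions are [M² L⁻³ T⁻¹].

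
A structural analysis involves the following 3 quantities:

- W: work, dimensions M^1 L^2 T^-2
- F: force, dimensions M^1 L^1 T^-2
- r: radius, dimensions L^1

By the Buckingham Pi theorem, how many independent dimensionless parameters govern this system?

1

There are 3 variables and 3 base dimensions (M, L, T).
The dimension matrix has rank 2 (less than 3: the dimension vectors are linearly dependent).
Independent dimensionless groups: 3 − 2 = 1.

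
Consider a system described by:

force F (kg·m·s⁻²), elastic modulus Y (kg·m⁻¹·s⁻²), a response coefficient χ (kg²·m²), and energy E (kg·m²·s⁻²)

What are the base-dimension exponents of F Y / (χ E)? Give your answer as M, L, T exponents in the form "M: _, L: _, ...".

Collect each base-dimension exponent across the product:
  M: (1) + (1) − (2) − (1) = -1
  L: (1) + (-1) − (2) − (2) = -4
  T: (-2) + (-2) − (0) − (-2) = -2
So the dimensions are [M⁻¹ L⁻⁴ T⁻²].

M: -1, L: -4, T: -2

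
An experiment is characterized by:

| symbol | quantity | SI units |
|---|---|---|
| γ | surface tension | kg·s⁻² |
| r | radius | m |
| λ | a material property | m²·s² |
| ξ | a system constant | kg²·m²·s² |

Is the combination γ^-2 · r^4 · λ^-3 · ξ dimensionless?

yes

Sum the exponent of each base dimension across the product:
  M: −2·[γ]_M + 4·[r]_M − 3·[λ]_M + [ξ]_M = −2·(1) + 4·(0) − 3·(0) + (2) = 0
  L: −2·[γ]_L + 4·[r]_L − 3·[λ]_L + [ξ]_L = −2·(0) + 4·(1) − 3·(2) + (2) = 0
  T: −2·[γ]_T + 4·[r]_T − 3·[λ]_T + [ξ]_T = −2·(-2) + 4·(0) − 3·(2) + (2) = 0
All base exponents vanish — dimensionless.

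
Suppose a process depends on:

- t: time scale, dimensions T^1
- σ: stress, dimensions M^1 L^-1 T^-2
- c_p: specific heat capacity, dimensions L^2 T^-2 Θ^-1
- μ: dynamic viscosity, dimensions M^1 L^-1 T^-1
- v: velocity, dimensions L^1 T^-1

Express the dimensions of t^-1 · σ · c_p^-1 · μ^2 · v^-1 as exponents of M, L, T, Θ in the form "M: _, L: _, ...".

M: 3, L: -6, T: -2, Θ: 1

Collect each base-dimension exponent across the product:
  M: −(0) + (1) − (0) + 2·(1) − (0) = 3
  L: −(0) + (-1) − (2) + 2·(-1) − (1) = -6
  T: −(1) + (-2) − (-2) + 2·(-1) − (-1) = -2
  Θ: −(0) + (0) − (-1) + 2·(0) − (0) = 1
So the dimensions are [M³ L⁻⁶ T⁻² Θ].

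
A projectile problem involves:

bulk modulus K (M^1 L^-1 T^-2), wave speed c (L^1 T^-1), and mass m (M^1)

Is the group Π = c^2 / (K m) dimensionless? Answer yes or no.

Sum the exponent of each base dimension across the product:
  M: −[K]_M + 2·[c]_M − [m]_M = −(1) + 2·(0) − (1) = -2
  L: −[K]_L + 2·[c]_L − [m]_L = −(-1) + 2·(1) − (0) = 3
  T: −[K]_T + 2·[c]_T − [m]_T = −(-2) + 2·(-1) − (0) = 0
Net dimensions [M⁻² L³] ≠ [1] — not dimensionless.

no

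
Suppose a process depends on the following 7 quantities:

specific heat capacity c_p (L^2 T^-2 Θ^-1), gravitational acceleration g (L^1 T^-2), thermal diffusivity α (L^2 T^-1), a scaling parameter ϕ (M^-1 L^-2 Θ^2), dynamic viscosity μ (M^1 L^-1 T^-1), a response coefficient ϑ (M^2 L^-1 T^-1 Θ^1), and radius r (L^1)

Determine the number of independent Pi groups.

3

There are 7 variables and 4 base dimensions (M, L, T, Θ).
The dimension matrix has rank 4.
Independent dimensionless groups: 7 − 4 = 3.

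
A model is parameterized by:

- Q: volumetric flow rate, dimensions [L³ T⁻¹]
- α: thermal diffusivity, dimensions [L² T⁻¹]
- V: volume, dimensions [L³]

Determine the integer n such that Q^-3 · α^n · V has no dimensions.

Balance the L exponent: (2)·n from α, plus −3·(3) + (3) = -6 from the rest, must sum to zero.
2n − 6 = 0, so n = 3.

3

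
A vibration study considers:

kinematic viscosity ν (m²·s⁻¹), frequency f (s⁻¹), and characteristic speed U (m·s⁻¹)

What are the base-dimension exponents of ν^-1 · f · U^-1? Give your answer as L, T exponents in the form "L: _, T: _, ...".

L: -3, T: 1

Collect each base-dimension exponent across the product:
  L: −(2) + (0) − (1) = -3
  T: −(-1) + (-1) − (-1) = 1
So the dimensions are [L⁻³ T].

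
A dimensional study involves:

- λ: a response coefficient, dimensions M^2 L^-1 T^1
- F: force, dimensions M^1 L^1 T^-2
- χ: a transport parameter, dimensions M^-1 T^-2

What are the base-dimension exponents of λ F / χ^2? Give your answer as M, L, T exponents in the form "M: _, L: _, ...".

M: 5, L: 0, T: 3

Collect each base-dimension exponent across the product:
  M: (2) + (1) − 2·(-1) = 5
  L: (-1) + (1) − 2·(0) = 0
  T: (1) + (-2) − 2·(-2) = 3
So the dimensions are [M⁵ T³].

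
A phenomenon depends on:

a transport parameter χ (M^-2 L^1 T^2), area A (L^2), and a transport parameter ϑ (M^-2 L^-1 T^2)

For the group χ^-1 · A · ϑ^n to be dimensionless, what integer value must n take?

Balance the M exponent: (-2)·n from ϑ, plus −(-2) + (0) = 2 from the rest, must sum to zero.
-2n + 2 = 0, so n = 1.

1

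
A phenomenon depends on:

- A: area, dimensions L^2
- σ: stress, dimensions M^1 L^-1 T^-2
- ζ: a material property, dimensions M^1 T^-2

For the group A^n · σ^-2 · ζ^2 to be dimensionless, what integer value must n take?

-1

Balance the L exponent: (2)·n from A, plus −2·(-1) + 2·(0) = 2 from the rest, must sum to zero.
2n + 2 = 0, so n = -1.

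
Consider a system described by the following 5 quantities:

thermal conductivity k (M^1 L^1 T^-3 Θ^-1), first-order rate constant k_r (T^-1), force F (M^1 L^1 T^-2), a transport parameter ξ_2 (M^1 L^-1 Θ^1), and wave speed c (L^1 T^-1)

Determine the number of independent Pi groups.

There are 5 variables and 4 base dimensions (M, L, T, Θ).
The dimension matrix has rank 4.
Independent dimensionless groups: 5 − 4 = 1.

1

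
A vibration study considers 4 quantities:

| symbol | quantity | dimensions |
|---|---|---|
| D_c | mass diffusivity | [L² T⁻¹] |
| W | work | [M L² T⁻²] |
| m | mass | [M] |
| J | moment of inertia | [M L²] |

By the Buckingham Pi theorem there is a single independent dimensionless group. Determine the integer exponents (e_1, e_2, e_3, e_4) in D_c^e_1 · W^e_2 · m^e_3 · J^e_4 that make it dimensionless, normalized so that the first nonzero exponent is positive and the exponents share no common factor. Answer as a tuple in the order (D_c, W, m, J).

(2, -1, 2, -1)

M: e_1·(0) + e_2·(1) + e_3·(1) + e_4·(1) = 0
L: e_1·(2) + e_2·(2) + e_3·(0) + e_4·(2) = 0
T: e_1·(-1) + e_2·(-2) + e_3·(0) + e_4·(0) = 0
Solving this homogeneous linear system for the smallest-integer solution (first nonzero entry positive) gives (2, -1, 2, -1).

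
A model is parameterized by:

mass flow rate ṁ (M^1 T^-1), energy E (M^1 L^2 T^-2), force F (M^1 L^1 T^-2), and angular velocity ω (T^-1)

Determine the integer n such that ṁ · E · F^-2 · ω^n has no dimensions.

Balance the T exponent: (-1)·n from ω, plus (-1) + (-2) − 2·(-2) = 1 from the rest, must sum to zero.
−n + 1 = 0, so n = 1.

1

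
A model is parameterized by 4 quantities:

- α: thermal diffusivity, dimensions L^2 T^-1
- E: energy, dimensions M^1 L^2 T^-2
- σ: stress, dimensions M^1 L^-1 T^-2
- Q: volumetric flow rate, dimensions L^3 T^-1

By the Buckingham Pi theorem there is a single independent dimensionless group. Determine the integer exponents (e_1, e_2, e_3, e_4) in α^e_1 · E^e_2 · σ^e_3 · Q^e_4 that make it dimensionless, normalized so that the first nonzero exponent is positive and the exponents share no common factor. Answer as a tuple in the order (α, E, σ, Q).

M: e_1·(0) + e_2·(1) + e_3·(1) + e_4·(0) = 0
L: e_1·(2) + e_2·(2) + e_3·(-1) + e_4·(3) = 0
T: e_1·(-1) + e_2·(-2) + e_3·(-2) + e_4·(-1) = 0
Solving this homogeneous linear system for the smallest-integer solution (first nonzero entry positive) gives (3, 1, -1, -3).

(3, 1, -1, -3)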